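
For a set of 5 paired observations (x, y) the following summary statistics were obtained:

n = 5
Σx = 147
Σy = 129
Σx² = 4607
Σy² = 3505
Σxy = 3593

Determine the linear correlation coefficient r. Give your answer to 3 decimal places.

r = (nΣxy − ΣxΣy) / √[(nΣx² − (Σx)²)(nΣy² − (Σy)²)]
Numerator: 5×3593 − 147×129 = -998
Denominator: √[(23035 − 21609)(17525 − 16641)] = √[1426 × 884] = 1122.7573
r = -998 / 1122.7573 ≈ -0.889

-0.889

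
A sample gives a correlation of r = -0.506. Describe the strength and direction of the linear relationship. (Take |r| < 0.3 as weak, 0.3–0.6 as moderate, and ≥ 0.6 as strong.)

moderate negative

r = -0.506 < 0 so the relationship is negative.
|r| = 0.506, which falls in the moderate range.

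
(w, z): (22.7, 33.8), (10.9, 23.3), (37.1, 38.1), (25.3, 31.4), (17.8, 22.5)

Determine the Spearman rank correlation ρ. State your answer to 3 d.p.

Rank w: 3, 1, 5, 4, 2
Rank z: 4, 2, 5, 3, 1
d = rank(w) − rank(z): -1, -1, 0, 1, 1; Σd² = 4
ρ = 1 − 6Σd² / [n(n²−1)] = 1 − 6×4 / (5×24) = 1 − 24/120 ≈ 0.800

0.800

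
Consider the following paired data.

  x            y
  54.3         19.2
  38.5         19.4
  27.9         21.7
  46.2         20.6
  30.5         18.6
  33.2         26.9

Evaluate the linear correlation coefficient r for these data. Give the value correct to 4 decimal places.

-0.3282

n = 6, Σx = 230.6, Σy = 126.4, Σx² = 9376.08, Σy² = 2709.82, Σxy = 4806.99
nΣxy − ΣxΣy = 28841.94 − 29147.84 = -305.9
nΣx² − (Σx)² = 56256.48 − 53176.36 = 3080.12; nΣy² − (Σy)² = 16258.92 − 15976.96 = 281.96
r = -305.9 / √(3080.12 × 281.96) = -305.9 / 931.9177 ≈ -0.3282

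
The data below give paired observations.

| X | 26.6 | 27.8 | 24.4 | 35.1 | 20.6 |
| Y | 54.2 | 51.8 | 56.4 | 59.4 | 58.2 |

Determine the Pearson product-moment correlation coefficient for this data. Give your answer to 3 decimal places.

0.150

n = 5, ΣX = 134.5, ΣY = 280, ΣX² = 3732.13, ΣY² = 15717.44, ΣXY = 7541.78
nΣXY − ΣXΣY = 37708.9 − 37660 = 48.9
nΣX² − (ΣX)² = 18660.65 − 18090.25 = 570.4; nΣY² − (ΣY)² = 78587.2 − 78400 = 187.2
r = 48.9 / √(570.4 × 187.2) = 48.9 / 326.7704 ≈ 0.150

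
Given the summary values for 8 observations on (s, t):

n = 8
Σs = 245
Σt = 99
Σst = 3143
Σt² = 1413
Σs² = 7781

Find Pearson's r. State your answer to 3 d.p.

0.486

r = (nΣst − ΣsΣt) / √[(nΣs² − (Σs)²)(nΣt² − (Σt)²)]
Numerator: 8×3143 − 245×99 = 889
Denominator: √[(62248 − 60025)(11304 − 9801)] = √[2223 × 1503] = 1827.8865
r = 889 / 1827.8865 ≈ 0.486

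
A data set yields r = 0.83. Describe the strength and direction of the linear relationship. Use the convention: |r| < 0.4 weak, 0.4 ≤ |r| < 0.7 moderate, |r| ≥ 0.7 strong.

strong positive

r = 0.83 > 0 so the relationship is positive.
|r| = 0.83, which falls in the strong range.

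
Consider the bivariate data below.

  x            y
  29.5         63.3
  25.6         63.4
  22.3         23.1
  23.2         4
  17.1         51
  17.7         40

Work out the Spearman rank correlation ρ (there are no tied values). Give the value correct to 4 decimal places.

0.3714

Rank x: 6, 5, 3, 4, 1, 2
Rank y: 5, 6, 2, 1, 4, 3
d = rank(x) − rank(y): 1, -1, 1, 3, -3, -1; Σd² = 22
ρ = 1 − 6Σd² / [n(n²−1)] = 1 − 6×22 / (6×35) = 1 − 132/210 ≈ 0.3714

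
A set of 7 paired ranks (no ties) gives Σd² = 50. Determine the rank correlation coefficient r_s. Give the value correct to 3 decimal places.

0.107

ρ = 1 − 6Σd² / [n(n²−1)] = 1 − 6×50 / (7×48)
  = 1 − 300/336 = 1 − 0.8929 ≈ 0.107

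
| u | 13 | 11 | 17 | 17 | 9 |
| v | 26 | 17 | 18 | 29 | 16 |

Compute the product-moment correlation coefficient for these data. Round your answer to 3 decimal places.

n = 5, Σu = 67, Σv = 106, Σu² = 949, Σv² = 2386, Σuv = 1468
nΣuv − ΣuΣv = 7340 − 7102 = 238
nΣu² − (Σu)² = 4745 − 4489 = 256; nΣv² − (Σv)² = 11930 − 11236 = 694
r = 238 / √(256 × 694) = 238 / 421.5021 ≈ 0.565

0.565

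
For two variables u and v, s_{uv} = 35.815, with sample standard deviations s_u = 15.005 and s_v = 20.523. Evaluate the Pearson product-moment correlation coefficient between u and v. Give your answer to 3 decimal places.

r = Cov(u,v) / (s_u · s_v) = 35.815 / (15.005 × 20.523)
  = 35.815 / 307.9476 ≈ 0.116

0.116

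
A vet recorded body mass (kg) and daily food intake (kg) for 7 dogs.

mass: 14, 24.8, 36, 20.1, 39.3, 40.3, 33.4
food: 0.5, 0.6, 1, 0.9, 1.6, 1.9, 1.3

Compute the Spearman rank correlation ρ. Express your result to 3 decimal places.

Rank mass: 1, 3, 5, 2, 6, 7, 4
Rank food: 1, 2, 4, 3, 6, 7, 5
d = rank(mass) − rank(food): 0, 1, 1, -1, 0, 0, -1; Σd² = 4
ρ = 1 − 6Σd² / [n(n²−1)] = 1 − 6×4 / (7×48) = 1 − 24/336 ≈ 0.929

0.929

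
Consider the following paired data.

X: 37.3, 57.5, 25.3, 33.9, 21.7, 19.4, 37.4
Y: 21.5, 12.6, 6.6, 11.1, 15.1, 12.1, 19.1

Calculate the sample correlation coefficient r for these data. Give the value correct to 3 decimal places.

n = 7, ΣX = 232.5, ΣY = 98.1, ΣX² = 8732.85, ΣY² = 1527.01, ΣXY = 3346.47
nΣXY − ΣXΣY = 23425.29 − 22808.25 = 617.04
nΣX² − (ΣX)² = 61129.95 − 54056.25 = 7073.7; nΣY² − (ΣY)² = 10689.07 − 9623.61 = 1065.46
r = 617.04 / √(7073.7 × 1065.46) = 617.04 / 2745.3132 ≈ 0.225

0.225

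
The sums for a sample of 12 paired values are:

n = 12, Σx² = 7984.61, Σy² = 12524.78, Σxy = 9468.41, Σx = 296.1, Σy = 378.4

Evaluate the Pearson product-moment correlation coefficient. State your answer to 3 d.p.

r = (nΣxy − ΣxΣy) / √[(nΣx² − (Σx)²)(nΣy² − (Σy)²)]
Numerator: 12×9468.41 − 296.1×378.4 = 1576.68
Denominator: √[(95815.32 − 87675.21)(150297.36 − 143186.56)] = √[8140.11 × 7110.8] = 7608.0677
r = 1576.68 / 7608.0677 ≈ 0.207

0.207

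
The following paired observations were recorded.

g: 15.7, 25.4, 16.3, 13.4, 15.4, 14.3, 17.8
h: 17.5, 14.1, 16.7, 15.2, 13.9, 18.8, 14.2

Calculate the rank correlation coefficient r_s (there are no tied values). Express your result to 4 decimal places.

Rank g: 4, 7, 5, 1, 3, 2, 6
Rank h: 6, 2, 5, 4, 1, 7, 3
d = rank(g) − rank(h): -2, 5, 0, -3, 2, -5, 3; Σd² = 76
ρ = 1 − 6Σd² / [n(n²−1)] = 1 − 6×76 / (7×48) = 1 − 456/336 ≈ -0.3571

-0.3571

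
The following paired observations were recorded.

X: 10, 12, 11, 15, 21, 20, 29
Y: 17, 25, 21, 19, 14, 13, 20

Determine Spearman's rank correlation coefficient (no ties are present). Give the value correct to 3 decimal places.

-0.286

Rank X: 1, 3, 2, 4, 6, 5, 7
Rank Y: 3, 7, 6, 4, 2, 1, 5
d = rank(X) − rank(Y): -2, -4, -4, 0, 4, 4, 2; Σd² = 72
ρ = 1 − 6Σd² / [n(n²−1)] = 1 − 6×72 / (7×48) = 1 − 432/336 ≈ -0.286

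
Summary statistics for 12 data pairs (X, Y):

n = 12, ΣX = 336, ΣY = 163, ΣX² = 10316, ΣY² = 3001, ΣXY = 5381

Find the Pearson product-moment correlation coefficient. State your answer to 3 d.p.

0.967

r = (nΣXY − ΣXΣY) / √[(nΣX² − (ΣX)²)(nΣY² − (ΣY)²)]
Numerator: 12×5381 − 336×163 = 9804
Denominator: √[(123792 − 112896)(36012 − 26569)] = √[10896 × 9443] = 10143.5165
r = 9804 / 10143.5165 ≈ 0.967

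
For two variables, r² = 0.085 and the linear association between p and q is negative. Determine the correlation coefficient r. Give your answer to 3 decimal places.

-0.292

|r| = √0.085 = 0.292
The association is negative, so r = −0.292.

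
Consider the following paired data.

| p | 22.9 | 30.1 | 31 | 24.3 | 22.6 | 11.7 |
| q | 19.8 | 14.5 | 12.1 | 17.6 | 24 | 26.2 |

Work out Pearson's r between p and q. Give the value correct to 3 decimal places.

-0.917

n = 6, Σp = 142.6, Σq = 114.2, Σp² = 3629.56, Σq² = 2320.9, Σpq = 2541.59
nΣpq − ΣpΣq = 15249.54 − 16284.92 = -1035.38
nΣp² − (Σp)² = 21777.36 − 20334.76 = 1442.6; nΣq² − (Σq)² = 13925.4 − 13041.64 = 883.76
r = -1035.38 / √(1442.6 × 883.76) = -1035.38 / 1129.1201 ≈ -0.917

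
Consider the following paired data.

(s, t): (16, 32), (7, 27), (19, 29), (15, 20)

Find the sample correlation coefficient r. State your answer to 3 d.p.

n = 4, Σs = 57, Σt = 108, Σs² = 891, Σt² = 2994, Σst = 1552
nΣst − ΣsΣt = 6208 − 6156 = 52
nΣs² − (Σs)² = 3564 − 3249 = 315; nΣt² − (Σt)² = 11976 − 11664 = 312
r = 52 / √(315 × 312) = 52 / 313.4964 ≈ 0.166

0.166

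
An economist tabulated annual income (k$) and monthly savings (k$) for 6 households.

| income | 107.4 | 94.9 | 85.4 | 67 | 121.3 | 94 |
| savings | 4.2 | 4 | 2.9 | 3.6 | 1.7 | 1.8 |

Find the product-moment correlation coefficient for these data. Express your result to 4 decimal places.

n = 6, Σx = 570, Σy = 18.2, Σx² = 55872.62, Σy² = 61.14, Σxy = 1694.95
nΣxy − ΣxΣy = 10169.7 − 10374 = -204.3
nΣx² − (Σx)² = 335235.72 − 324900 = 10335.72; nΣy² − (Σy)² = 366.84 − 331.24 = 35.6
r = -204.3 / √(10335.72 × 35.6) = -204.3 / 606.5902 ≈ -0.3368

-0.3368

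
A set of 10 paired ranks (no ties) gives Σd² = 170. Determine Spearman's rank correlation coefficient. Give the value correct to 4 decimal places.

ρ = 1 − 6Σd² / [n(n²−1)] = 1 − 6×170 / (10×99)
  = 1 − 1020/990 = 1 − 1.03030 ≈ -0.0303

-0.0303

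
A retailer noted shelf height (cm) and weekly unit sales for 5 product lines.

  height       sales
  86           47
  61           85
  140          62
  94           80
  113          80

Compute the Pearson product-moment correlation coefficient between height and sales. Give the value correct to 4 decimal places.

n = 5, Σx = 494, Σy = 354, Σx² = 52322, Σy² = 26078, Σxy = 34467
nΣxy − ΣxΣy = 172335 − 174876 = -2541
nΣx² − (Σx)² = 261610 − 244036 = 17574; nΣy² − (Σy)² = 130390 − 125316 = 5074
r = -2541 / √(17574 × 5074) = -2541 / 9443.0120 ≈ -0.2691

-0.2691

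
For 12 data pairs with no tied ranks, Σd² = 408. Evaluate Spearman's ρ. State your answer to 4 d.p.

ρ = 1 − 6Σd² / [n(n²−1)] = 1 − 6×408 / (12×143)
  = 1 − 2448/1716 = 1 − 1.42657 ≈ -0.4266

-0.4266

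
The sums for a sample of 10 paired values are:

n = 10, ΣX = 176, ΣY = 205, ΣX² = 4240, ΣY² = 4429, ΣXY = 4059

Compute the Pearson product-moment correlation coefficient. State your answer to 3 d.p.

r = (nΣXY − ΣXΣY) / √[(nΣX² − (ΣX)²)(nΣY² − (ΣY)²)]
Numerator: 10×4059 − 176×205 = 4510
Denominator: √[(42400 − 30976)(44290 − 42025)] = √[11424 × 2265] = 5086.7829
r = 4510 / 5086.7829 ≈ 0.887

0.887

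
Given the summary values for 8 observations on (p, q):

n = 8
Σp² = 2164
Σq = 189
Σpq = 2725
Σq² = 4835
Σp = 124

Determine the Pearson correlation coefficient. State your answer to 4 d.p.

r = (nΣpq − ΣpΣq) / √[(nΣp² − (Σp)²)(nΣq² − (Σq)²)]
Numerator: 8×2725 − 124×189 = -1636
Denominator: √[(17312 − 15376)(38680 − 35721)] = √[1936 × 2959] = 2393.4544
r = -1636 / 2393.4544 ≈ -0.6835

-0.6835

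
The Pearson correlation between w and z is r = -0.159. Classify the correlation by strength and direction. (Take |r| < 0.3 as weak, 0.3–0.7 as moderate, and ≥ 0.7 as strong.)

r = -0.159 < 0 so the relationship is negative.
|r| = 0.159, which falls in the weak range.

weak negative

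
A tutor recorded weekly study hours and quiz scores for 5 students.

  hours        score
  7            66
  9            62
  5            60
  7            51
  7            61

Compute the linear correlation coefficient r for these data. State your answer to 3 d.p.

0.128

n = 5, Σx = 35, Σy = 300, Σx² = 253, Σy² = 18122, Σxy = 2104
nΣxy − ΣxΣy = 10520 − 10500 = 20
nΣx² − (Σx)² = 1265 − 1225 = 40; nΣy² − (Σy)² = 90610 − 90000 = 610
r = 20 / √(40 × 610) = 20 / 156.2050 ≈ 0.128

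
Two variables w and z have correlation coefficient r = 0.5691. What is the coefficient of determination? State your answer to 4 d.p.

r² = (0.5691)² = 0.3239

0.3239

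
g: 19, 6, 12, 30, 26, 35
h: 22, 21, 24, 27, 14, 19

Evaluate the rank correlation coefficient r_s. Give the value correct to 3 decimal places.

-0.143

Rank g: 3, 1, 2, 5, 4, 6
Rank h: 4, 3, 5, 6, 1, 2
d = rank(g) − rank(h): -1, -2, -3, -1, 3, 4; Σd² = 40
ρ = 1 − 6Σd² / [n(n²−1)] = 1 − 6×40 / (6×35) = 1 − 240/210 ≈ -0.143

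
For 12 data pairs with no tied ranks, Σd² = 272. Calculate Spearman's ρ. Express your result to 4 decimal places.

ρ = 1 − 6Σd² / [n(n²−1)] = 1 − 6×272 / (12×143)
  = 1 − 1632/1716 = 1 − 0.95105 ≈ 0.0490

0.0490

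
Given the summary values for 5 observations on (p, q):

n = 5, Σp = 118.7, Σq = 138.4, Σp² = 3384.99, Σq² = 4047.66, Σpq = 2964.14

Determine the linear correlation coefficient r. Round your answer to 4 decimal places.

-0.9170

r = (nΣpq − ΣpΣq) / √[(nΣp² − (Σp)²)(nΣq² − (Σq)²)]
Numerator: 5×2964.14 − 118.7×138.4 = -1607.38
Denominator: √[(16924.95 − 14089.69)(20238.3 − 19154.56)] = √[2835.26 × 1083.74] = 1752.9075
r = -1607.38 / 1752.9075 ≈ -0.9170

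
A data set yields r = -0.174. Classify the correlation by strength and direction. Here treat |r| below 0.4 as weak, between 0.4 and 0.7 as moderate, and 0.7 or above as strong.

weak negative

r = -0.174 < 0 so the relationship is negative.
|r| = 0.174, which falls in the weak range.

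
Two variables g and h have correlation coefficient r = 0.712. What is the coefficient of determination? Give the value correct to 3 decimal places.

r² = (0.712)² = 0.507

0.507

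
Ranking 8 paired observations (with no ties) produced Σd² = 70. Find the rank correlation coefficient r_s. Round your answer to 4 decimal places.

0.1667

ρ = 1 − 6Σd² / [n(n²−1)] = 1 − 6×70 / (8×63)
  = 1 − 420/504 = 1 − 0.83333 ≈ 0.1667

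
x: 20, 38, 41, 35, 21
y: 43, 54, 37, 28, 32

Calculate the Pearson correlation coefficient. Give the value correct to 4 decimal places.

n = 5, Σx = 155, Σy = 194, Σx² = 5191, Σy² = 7942, Σxy = 6081
nΣxy − ΣxΣy = 30405 − 30070 = 335
nΣx² − (Σx)² = 25955 − 24025 = 1930; nΣy² − (Σy)² = 39710 − 37636 = 2074
r = 335 / √(1930 × 2074) = 335 / 2000.7049 ≈ 0.1674

0.1674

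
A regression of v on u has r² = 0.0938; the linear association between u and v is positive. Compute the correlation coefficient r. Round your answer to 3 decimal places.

0.306

|r| = √0.0938 = 0.306
The association is positive, so r = 0.306.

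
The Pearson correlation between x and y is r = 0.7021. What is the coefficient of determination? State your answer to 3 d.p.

0.493

r² = (0.7021)² = 0.493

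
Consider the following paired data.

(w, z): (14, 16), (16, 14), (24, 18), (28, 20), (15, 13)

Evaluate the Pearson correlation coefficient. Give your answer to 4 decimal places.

0.8914

n = 5, Σw = 97, Σz = 81, Σw² = 2037, Σz² = 1345, Σwz = 1635
nΣwz − ΣwΣz = 8175 − 7857 = 318
nΣw² − (Σw)² = 10185 − 9409 = 776; nΣz² − (Σz)² = 6725 − 6561 = 164
r = 318 / √(776 × 164) = 318 / 356.7408 ≈ 0.8914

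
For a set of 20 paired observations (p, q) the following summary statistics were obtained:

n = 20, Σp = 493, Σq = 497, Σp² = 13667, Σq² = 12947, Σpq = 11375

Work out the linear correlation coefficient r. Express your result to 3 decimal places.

-0.922

r = (nΣpq − ΣpΣq) / √[(nΣp² − (Σp)²)(nΣq² − (Σq)²)]
Numerator: 20×11375 − 493×497 = -17521
Denominator: √[(273340 − 243049)(258940 − 247009)] = √[30291 × 11931] = 19010.5739
r = -17521 / 19010.5739 ≈ -0.922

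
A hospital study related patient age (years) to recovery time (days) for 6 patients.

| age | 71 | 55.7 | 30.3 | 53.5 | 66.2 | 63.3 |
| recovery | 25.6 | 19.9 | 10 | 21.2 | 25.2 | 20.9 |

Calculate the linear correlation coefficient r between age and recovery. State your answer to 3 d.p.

n = 6, Σx = 340, Σy = 122.8, Σx² = 20313.16, Σy² = 2672.66, Σxy = 7354.44
nΣxy − ΣxΣy = 44126.64 − 41752 = 2374.64
nΣx² − (Σx)² = 121878.96 − 115600 = 6278.96; nΣy² − (Σy)² = 16035.96 − 15079.84 = 956.12
r = 2374.64 / √(6278.96 × 956.12) = 2374.64 / 2450.1917 ≈ 0.969

0.969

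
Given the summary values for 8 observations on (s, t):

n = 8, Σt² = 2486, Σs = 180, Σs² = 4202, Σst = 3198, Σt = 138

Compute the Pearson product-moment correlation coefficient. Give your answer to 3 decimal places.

0.734

r = (nΣst − ΣsΣt) / √[(nΣs² − (Σs)²)(nΣt² − (Σt)²)]
Numerator: 8×3198 − 180×138 = 744
Denominator: √[(33616 − 32400)(19888 − 19044)] = √[1216 × 844] = 1013.0666
r = 744 / 1013.0666 ≈ 0.734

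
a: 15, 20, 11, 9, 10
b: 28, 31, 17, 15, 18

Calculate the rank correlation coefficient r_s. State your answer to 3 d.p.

0.900

Rank a: 4, 5, 3, 1, 2
Rank b: 4, 5, 2, 1, 3
d = rank(a) − rank(b): 0, 0, 1, 0, -1; Σd² = 2
ρ = 1 − 6Σd² / [n(n²−1)] = 1 − 6×2 / (5×24) = 1 − 12/120 ≈ 0.900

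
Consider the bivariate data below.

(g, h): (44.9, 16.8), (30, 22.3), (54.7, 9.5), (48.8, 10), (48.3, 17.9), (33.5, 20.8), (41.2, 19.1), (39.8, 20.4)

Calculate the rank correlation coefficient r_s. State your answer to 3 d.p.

-0.976

Rank g: 5, 1, 8, 7, 6, 2, 4, 3
Rank h: 3, 8, 1, 2, 4, 7, 5, 6
d = rank(g) − rank(h): 2, -7, 7, 5, 2, -5, -1, -3; Σd² = 166
ρ = 1 − 6Σd² / [n(n²−1)] = 1 − 6×166 / (8×63) = 1 − 996/504 ≈ -0.976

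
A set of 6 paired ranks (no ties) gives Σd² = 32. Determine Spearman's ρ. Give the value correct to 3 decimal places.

ρ = 1 − 6Σd² / [n(n²−1)] = 1 − 6×32 / (6×35)
  = 1 − 192/210 = 1 − 0.9143 ≈ 0.086

0.086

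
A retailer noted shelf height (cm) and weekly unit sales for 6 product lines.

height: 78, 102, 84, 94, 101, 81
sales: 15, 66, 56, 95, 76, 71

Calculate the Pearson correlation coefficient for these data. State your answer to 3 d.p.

0.609

n = 6, Σx = 540, Σy = 379, Σx² = 49142, Σy² = 27559, Σxy = 34963
nΣxy − ΣxΣy = 209778 − 204660 = 5118
nΣx² − (Σx)² = 294852 − 291600 = 3252; nΣy² − (Σy)² = 165354 − 143641 = 21713
r = 5118 / √(3252 × 21713) = 5118 / 8403.0159 ≈ 0.609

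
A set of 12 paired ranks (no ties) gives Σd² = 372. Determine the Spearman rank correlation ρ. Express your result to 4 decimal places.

-0.3007

ρ = 1 − 6Σd² / [n(n²−1)] = 1 − 6×372 / (12×143)
  = 1 − 2232/1716 = 1 − 1.30070 ≈ -0.3007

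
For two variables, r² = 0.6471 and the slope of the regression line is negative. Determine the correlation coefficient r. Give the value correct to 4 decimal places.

|r| = √0.6471 = 0.8044
The association is negative, so r = −0.8044.

-0.8044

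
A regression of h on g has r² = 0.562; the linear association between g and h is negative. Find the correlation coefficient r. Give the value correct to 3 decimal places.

|r| = √0.562 = 0.750
The association is negative, so r = −0.750.

-0.750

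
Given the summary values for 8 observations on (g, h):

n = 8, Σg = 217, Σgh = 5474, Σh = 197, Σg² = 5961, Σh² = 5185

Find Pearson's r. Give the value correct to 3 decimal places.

0.825

r = (nΣgh − ΣgΣh) / √[(nΣg² − (Σg)²)(nΣh² − (Σh)²)]
Numerator: 8×5474 − 217×197 = 1043
Denominator: √[(47688 − 47089)(41480 − 38809)] = √[599 × 2671] = 1264.8830
r = 1043 / 1264.8830 ≈ 0.825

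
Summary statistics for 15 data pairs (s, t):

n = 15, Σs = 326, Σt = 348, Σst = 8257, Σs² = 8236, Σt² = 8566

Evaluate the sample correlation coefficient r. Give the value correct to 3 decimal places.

r = (nΣst − ΣsΣt) / √[(nΣs² − (Σs)²)(nΣt² − (Σt)²)]
Numerator: 15×8257 − 326×348 = 10407
Denominator: √[(123540 − 106276)(128490 − 121104)] = √[17264 × 7386] = 11292.1169
r = 10407 / 11292.1169 ≈ 0.922

0.922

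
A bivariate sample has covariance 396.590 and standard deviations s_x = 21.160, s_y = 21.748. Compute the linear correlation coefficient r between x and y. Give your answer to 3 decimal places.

0.862

r = Cov(x,y) / (s_x · s_y) = 396.590 / (21.160 × 21.748)
  = 396.590 / 460.1877 ≈ 0.862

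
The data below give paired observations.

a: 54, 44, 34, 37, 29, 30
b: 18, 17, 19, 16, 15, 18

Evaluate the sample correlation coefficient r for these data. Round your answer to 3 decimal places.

0.271

n = 6, Σa = 228, Σb = 103, Σa² = 9118, Σb² = 1779, Σab = 3933
nΣab − ΣaΣb = 23598 − 23484 = 114
nΣa² − (Σa)² = 54708 − 51984 = 2724; nΣb² − (Σb)² = 10674 − 10609 = 65
r = 114 / √(2724 × 65) = 114 / 420.7850 ≈ 0.271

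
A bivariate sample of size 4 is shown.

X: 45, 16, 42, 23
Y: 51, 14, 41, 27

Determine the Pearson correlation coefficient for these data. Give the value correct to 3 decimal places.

n = 4, ΣX = 126, ΣY = 133, ΣX² = 4574, ΣY² = 5207, ΣXY = 4862
nΣXY − ΣXΣY = 19448 − 16758 = 2690
nΣX² − (ΣX)² = 18296 − 15876 = 2420; nΣY² − (ΣY)² = 20828 − 17689 = 3139
r = 2690 / √(2420 × 3139) = 2690 / 2756.1531 ≈ 0.976

0.976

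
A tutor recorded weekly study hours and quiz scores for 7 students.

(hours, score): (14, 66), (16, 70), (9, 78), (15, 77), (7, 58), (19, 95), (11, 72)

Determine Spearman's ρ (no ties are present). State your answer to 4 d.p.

0.4643

Rank hours: 4, 6, 2, 5, 1, 7, 3
Rank score: 2, 3, 6, 5, 1, 7, 4
d = rank(hours) − rank(score): 2, 3, -4, 0, 0, 0, -1; Σd² = 30
ρ = 1 − 6Σd² / [n(n²−1)] = 1 − 6×30 / (7×48) = 1 − 180/336 ≈ 0.4643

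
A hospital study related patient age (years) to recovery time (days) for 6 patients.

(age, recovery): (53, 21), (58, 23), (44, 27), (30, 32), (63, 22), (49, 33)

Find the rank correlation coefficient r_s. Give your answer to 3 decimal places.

-0.657

Rank age: 4, 5, 2, 1, 6, 3
Rank recovery: 1, 3, 4, 5, 2, 6
d = rank(age) − rank(recovery): 3, 2, -2, -4, 4, -3; Σd² = 58
ρ = 1 − 6Σd² / [n(n²−1)] = 1 − 6×58 / (6×35) = 1 − 348/210 ≈ -0.657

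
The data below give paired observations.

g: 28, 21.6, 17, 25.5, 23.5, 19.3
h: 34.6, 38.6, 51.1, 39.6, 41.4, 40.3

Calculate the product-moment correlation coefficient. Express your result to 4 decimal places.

-0.8116

n = 6, Σg = 134.9, Σh = 245.6, Σg² = 3114.55, Σh² = 10204.54, Σgh = 5431.75
nΣgh − ΣgΣh = 32590.5 − 33131.44 = -540.94
nΣg² − (Σg)² = 18687.3 − 18198.01 = 489.29; nΣh² − (Σh)² = 61227.24 − 60319.36 = 907.88
r = -540.94 / √(489.29 × 907.88) = -540.94 / 666.4958 ≈ -0.8116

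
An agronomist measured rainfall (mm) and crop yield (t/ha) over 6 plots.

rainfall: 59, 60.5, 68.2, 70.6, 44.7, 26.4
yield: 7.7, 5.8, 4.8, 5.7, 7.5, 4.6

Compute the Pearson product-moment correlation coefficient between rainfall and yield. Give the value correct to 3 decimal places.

0.089

n = 6, Σx = 329.4, Σy = 36.1, Σx² = 19471.9, Σy² = 225.87, Σxy = 1991.67
nΣxy − ΣxΣy = 11950.02 − 11891.34 = 58.68
nΣx² − (Σx)² = 116831.4 − 108504.36 = 8327.04; nΣy² − (Σy)² = 1355.22 − 1303.21 = 52.01
r = 58.68 / √(8327.04 × 52.01) = 58.68 / 658.0952 ≈ 0.089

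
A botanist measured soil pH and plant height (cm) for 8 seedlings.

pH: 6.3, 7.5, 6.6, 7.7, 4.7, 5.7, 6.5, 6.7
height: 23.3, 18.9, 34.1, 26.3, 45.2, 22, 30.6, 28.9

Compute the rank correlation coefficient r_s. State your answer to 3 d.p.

Rank pH: 3, 7, 5, 8, 1, 2, 4, 6
Rank height: 3, 1, 7, 4, 8, 2, 6, 5
d = rank(pH) − rank(height): 0, 6, -2, 4, -7, 0, -2, 1; Σd² = 110
ρ = 1 − 6Σd² / [n(n²−1)] = 1 − 6×110 / (8×63) = 1 − 660/504 ≈ -0.310

-0.310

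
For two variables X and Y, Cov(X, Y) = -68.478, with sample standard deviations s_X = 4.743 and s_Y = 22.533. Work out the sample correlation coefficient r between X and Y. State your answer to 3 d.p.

r = Cov(X,Y) / (s_X · s_Y) = -68.478 / (4.743 × 22.533)
  = -68.478 / 106.8740 ≈ -0.641

-0.641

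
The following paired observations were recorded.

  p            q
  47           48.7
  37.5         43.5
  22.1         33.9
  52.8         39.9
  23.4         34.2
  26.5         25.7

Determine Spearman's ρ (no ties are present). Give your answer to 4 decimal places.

Rank p: 5, 4, 1, 6, 2, 3
Rank q: 6, 5, 2, 4, 3, 1
d = rank(p) − rank(q): -1, -1, -1, 2, -1, 2; Σd² = 12
ρ = 1 − 6Σd² / [n(n²−1)] = 1 − 6×12 / (6×35) = 1 − 72/210 ≈ 0.6571

0.6571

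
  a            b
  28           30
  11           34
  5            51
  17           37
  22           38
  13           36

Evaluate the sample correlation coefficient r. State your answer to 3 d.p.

n = 6, Σa = 96, Σb = 226, Σa² = 1872, Σb² = 8766, Σab = 3402
nΣab − ΣaΣb = 20412 − 21696 = -1284
nΣa² − (Σa)² = 11232 − 9216 = 2016; nΣb² − (Σb)² = 52596 − 51076 = 1520
r = -1284 / √(2016 × 1520) = -1284 / 1750.5199 ≈ -0.733

-0.733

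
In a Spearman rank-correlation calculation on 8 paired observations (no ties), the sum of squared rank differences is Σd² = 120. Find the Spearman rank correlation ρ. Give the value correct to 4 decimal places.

-0.4286

ρ = 1 − 6Σd² / [n(n²−1)] = 1 − 6×120 / (8×63)
  = 1 − 720/504 = 1 − 1.42857 ≈ -0.4286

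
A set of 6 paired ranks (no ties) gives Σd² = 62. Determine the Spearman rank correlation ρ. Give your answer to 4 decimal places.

ρ = 1 − 6Σd² / [n(n²−1)] = 1 − 6×62 / (6×35)
  = 1 − 372/210 = 1 − 1.77143 ≈ -0.7714

-0.7714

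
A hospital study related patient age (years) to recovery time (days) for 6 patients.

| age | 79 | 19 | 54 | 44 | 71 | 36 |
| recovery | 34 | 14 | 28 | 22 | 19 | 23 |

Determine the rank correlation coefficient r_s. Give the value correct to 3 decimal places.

Rank age: 6, 1, 4, 3, 5, 2
Rank recovery: 6, 1, 5, 3, 2, 4
d = rank(age) − rank(recovery): 0, 0, -1, 0, 3, -2; Σd² = 14
ρ = 1 − 6Σd² / [n(n²−1)] = 1 − 6×14 / (6×35) = 1 − 84/210 ≈ 0.600

0.600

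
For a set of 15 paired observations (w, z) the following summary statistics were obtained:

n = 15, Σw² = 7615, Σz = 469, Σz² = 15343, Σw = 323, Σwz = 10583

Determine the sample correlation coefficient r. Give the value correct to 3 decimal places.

r = (nΣwz − ΣwΣz) / √[(nΣw² − (Σw)²)(nΣz² − (Σz)²)]
Numerator: 15×10583 − 323×469 = 7258
Denominator: √[(114225 − 104329)(230145 − 219961)] = √[9896 × 10184] = 10038.9673
r = 7258 / 10038.9673 ≈ 0.723

0.723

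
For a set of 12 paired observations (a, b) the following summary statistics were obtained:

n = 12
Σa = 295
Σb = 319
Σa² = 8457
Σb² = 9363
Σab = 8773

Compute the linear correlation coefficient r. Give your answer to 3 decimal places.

r = (nΣab − ΣaΣb) / √[(nΣa² − (Σa)²)(nΣb² − (Σb)²)]
Numerator: 12×8773 − 295×319 = 11171
Denominator: √[(101484 − 87025)(112356 − 101761)] = √[14459 × 10595] = 12377.1202
r = 11171 / 12377.1202 ≈ 0.903

0.903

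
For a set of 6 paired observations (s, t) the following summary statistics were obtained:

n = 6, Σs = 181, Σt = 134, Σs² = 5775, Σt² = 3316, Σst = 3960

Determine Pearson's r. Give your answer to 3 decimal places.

-0.258

r = (nΣst − ΣsΣt) / √[(nΣs² − (Σs)²)(nΣt² − (Σt)²)]
Numerator: 6×3960 − 181×134 = -494
Denominator: √[(34650 − 32761)(19896 − 17956)] = √[1889 × 1940] = 1914.3302
r = -494 / 1914.3302 ≈ -0.258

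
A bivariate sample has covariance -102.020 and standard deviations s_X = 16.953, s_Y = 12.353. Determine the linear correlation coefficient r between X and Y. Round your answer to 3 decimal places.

-0.487

r = Cov(X,Y) / (s_X · s_Y) = -102.020 / (16.953 × 12.353)
  = -102.020 / 209.4204 ≈ -0.487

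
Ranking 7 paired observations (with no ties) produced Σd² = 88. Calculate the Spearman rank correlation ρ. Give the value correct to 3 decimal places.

ρ = 1 − 6Σd² / [n(n²−1)] = 1 − 6×88 / (7×48)
  = 1 − 528/336 = 1 − 1.5714 ≈ -0.571

-0.571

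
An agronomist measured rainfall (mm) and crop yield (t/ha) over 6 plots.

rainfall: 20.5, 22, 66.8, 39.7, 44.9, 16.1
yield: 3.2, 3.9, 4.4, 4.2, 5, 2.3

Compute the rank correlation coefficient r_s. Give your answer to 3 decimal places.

Rank rainfall: 2, 3, 6, 4, 5, 1
Rank yield: 2, 3, 5, 4, 6, 1
d = rank(rainfall) − rank(yield): 0, 0, 1, 0, -1, 0; Σd² = 2
ρ = 1 − 6Σd² / [n(n²−1)] = 1 − 6×2 / (6×35) = 1 − 12/210 ≈ 0.943

0.943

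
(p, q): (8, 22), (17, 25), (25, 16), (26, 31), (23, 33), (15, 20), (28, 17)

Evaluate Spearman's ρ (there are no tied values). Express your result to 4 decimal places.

Rank p: 1, 3, 5, 6, 4, 2, 7
Rank q: 4, 5, 1, 6, 7, 3, 2
d = rank(p) − rank(q): -3, -2, 4, 0, -3, -1, 5; Σd² = 64
ρ = 1 − 6Σd² / [n(n²−1)] = 1 − 6×64 / (7×48) = 1 − 384/336 ≈ -0.1429

-0.1429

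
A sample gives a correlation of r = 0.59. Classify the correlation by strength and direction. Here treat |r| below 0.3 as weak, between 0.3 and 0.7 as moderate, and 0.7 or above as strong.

r = 0.59 > 0 so the relationship is positive.
|r| = 0.59, which falls in the moderate range.

moderate positive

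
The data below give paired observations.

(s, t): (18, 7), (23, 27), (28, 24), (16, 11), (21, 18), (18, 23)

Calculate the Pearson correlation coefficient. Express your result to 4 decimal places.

n = 6, Σs = 124, Σt = 110, Σs² = 2658, Σt² = 2328, Σst = 2387
nΣst − ΣsΣt = 14322 − 13640 = 682
nΣs² − (Σs)² = 15948 − 15376 = 572; nΣt² − (Σt)² = 13968 − 12100 = 1868
r = 682 / √(572 × 1868) = 682 / 1033.6808 ≈ 0.6598

0.6598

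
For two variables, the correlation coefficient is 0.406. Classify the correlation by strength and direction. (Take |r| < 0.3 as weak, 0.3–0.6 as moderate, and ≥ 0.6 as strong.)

r = 0.406 > 0 so the relationship is positive.
|r| = 0.406, which falls in the moderate range.

moderate positive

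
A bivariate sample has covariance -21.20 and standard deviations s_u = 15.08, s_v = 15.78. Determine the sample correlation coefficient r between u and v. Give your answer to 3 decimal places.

r = Cov(u,v) / (s_u · s_v) = -21.20 / (15.08 × 15.78)
  = -21.20 / 237.9624 ≈ -0.089

-0.089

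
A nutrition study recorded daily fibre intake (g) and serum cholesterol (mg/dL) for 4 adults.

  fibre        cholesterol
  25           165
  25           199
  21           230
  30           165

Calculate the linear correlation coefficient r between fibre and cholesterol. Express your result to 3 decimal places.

n = 4, Σx = 101, Σy = 759, Σx² = 2591, Σy² = 146951, Σxy = 18880
nΣxy − ΣxΣy = 75520 − 76659 = -1139
nΣx² − (Σx)² = 10364 − 10201 = 163; nΣy² − (Σy)² = 587804 − 576081 = 11723
r = -1139 / √(163 × 11723) = -1139 / 1382.3346 ≈ -0.824

-0.824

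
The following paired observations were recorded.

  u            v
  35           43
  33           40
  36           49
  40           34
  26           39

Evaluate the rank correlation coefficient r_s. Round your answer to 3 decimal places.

0.000

Rank u: 3, 2, 4, 5, 1
Rank v: 4, 3, 5, 1, 2
d = rank(u) − rank(v): -1, -1, -1, 4, -1; Σd² = 20
ρ = 1 − 6Σd² / [n(n²−1)] = 1 − 6×20 / (5×24) = 1 − 120/120 ≈ 0.000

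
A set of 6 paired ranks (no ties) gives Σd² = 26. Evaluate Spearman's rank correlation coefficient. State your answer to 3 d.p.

0.257

ρ = 1 − 6Σd² / [n(n²−1)] = 1 − 6×26 / (6×35)
  = 1 − 156/210 = 1 − 0.7429 ≈ 0.257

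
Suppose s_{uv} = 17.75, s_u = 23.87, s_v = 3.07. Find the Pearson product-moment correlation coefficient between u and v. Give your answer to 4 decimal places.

0.2422

r = Cov(u,v) / (s_u · s_v) = 17.75 / (23.87 × 3.07)
  = 17.75 / 73.2809 ≈ 0.2422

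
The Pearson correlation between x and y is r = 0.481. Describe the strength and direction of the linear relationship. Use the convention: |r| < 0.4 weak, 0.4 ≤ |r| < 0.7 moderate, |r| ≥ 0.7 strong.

r = 0.481 > 0 so the relationship is positive.
|r| = 0.481, which falls in the moderate range.

moderate positive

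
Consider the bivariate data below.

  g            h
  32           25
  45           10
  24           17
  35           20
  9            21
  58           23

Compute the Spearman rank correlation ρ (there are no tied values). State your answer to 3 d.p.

-0.029

Rank g: 3, 5, 2, 4, 1, 6
Rank h: 6, 1, 2, 3, 4, 5
d = rank(g) − rank(h): -3, 4, 0, 1, -3, 1; Σd² = 36
ρ = 1 − 6Σd² / [n(n²−1)] = 1 − 6×36 / (6×35) = 1 − 216/210 ≈ -0.029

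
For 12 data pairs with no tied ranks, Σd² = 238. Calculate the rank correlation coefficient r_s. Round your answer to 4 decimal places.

ρ = 1 − 6Σd² / [n(n²−1)] = 1 − 6×238 / (12×143)
  = 1 − 1428/1716 = 1 − 0.83217 ≈ 0.1678

0.1678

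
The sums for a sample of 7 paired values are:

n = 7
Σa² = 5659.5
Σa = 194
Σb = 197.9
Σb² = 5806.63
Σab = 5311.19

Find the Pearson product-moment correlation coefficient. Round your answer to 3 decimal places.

-0.709

r = (nΣab − ΣaΣb) / √[(nΣa² − (Σa)²)(nΣb² − (Σb)²)]
Numerator: 7×5311.19 − 194×197.9 = -1214.27
Denominator: √[(39616.5 − 37636)(40646.41 − 39164.41)] = √[1980.5 × 1482] = 1713.2136
r = -1214.27 / 1713.2136 ≈ -0.709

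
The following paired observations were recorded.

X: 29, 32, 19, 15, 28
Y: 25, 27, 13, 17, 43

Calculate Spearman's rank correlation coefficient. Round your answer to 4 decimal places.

0.6000

Rank X: 4, 5, 2, 1, 3
Rank Y: 3, 4, 1, 2, 5
d = rank(X) − rank(Y): 1, 1, 1, -1, -2; Σd² = 8
ρ = 1 − 6Σd² / [n(n²−1)] = 1 − 6×8 / (5×24) = 1 − 48/120 ≈ 0.6000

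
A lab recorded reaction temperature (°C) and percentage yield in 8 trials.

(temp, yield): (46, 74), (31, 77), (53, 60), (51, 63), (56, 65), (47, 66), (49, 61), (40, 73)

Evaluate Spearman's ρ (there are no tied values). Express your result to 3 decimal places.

-0.810

Rank temp: 3, 1, 7, 6, 8, 4, 5, 2
Rank yield: 7, 8, 1, 3, 4, 5, 2, 6
d = rank(temp) − rank(yield): -4, -7, 6, 3, 4, -1, 3, -4; Σd² = 152
ρ = 1 − 6Σd² / [n(n²−1)] = 1 − 6×152 / (8×63) = 1 − 912/504 ≈ -0.810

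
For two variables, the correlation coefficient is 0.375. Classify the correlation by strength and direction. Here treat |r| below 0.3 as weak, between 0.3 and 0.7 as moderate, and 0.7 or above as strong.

r = 0.375 > 0 so the relationship is positive.
|r| = 0.375, which falls in the moderate range.

moderate positive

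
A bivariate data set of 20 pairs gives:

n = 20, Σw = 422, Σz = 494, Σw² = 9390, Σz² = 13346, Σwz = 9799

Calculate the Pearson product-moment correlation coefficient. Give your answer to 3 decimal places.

r = (nΣwz − ΣwΣz) / √[(nΣw² − (Σw)²)(nΣz² − (Σz)²)]
Numerator: 20×9799 − 422×494 = -12488
Denominator: √[(187800 − 178084)(266920 − 244036)] = √[9716 × 22884] = 14911.1014
r = -12488 / 14911.1014 ≈ -0.837

-0.837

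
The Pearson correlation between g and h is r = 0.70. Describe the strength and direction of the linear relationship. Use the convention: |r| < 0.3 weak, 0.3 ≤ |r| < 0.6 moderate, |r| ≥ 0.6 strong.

strong positive

r = 0.70 > 0 so the relationship is positive.
|r| = 0.70, which falls in the strong range.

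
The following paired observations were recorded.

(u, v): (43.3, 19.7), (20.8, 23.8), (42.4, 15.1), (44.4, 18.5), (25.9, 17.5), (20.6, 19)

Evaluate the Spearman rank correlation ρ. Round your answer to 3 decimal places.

Rank u: 5, 2, 4, 6, 3, 1
Rank v: 5, 6, 1, 3, 2, 4
d = rank(u) − rank(v): 0, -4, 3, 3, 1, -3; Σd² = 44
ρ = 1 − 6Σd² / [n(n²−1)] = 1 − 6×44 / (6×35) = 1 − 264/210 ≈ -0.257

-0.257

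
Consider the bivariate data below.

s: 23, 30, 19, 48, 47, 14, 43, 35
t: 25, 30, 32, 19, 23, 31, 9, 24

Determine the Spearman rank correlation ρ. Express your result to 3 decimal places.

Rank s: 3, 4, 2, 8, 7, 1, 6, 5
Rank t: 5, 6, 8, 2, 3, 7, 1, 4
d = rank(s) − rank(t): -2, -2, -6, 6, 4, -6, 5, 1; Σd² = 158
ρ = 1 − 6Σd² / [n(n²−1)] = 1 − 6×158 / (8×63) = 1 − 948/504 ≈ -0.881

-0.881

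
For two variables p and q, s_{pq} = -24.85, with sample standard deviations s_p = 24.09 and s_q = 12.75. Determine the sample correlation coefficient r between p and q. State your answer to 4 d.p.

r = Cov(p,q) / (s_p · s_q) = -24.85 / (24.09 × 12.75)
  = -24.85 / 307.1475 ≈ -0.0809

-0.0809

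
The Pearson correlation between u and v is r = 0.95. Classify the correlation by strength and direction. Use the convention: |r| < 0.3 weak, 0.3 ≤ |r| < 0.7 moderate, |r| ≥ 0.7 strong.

r = 0.95 > 0 so the relationship is positive.
|r| = 0.95, which falls in the strong range.

strong positive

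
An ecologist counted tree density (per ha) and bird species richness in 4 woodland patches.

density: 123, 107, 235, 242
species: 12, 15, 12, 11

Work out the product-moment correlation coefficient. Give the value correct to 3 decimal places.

n = 4, Σx = 707, Σy = 50, Σx² = 140367, Σy² = 634, Σxy = 8563
nΣxy − ΣxΣy = 34252 − 35350 = -1098
nΣx² − (Σx)² = 561468 − 499849 = 61619; nΣy² − (Σy)² = 2536 − 2500 = 36
r = -1098 / √(61619 × 36) = -1098 / 1489.3905 ≈ -0.737

-0.737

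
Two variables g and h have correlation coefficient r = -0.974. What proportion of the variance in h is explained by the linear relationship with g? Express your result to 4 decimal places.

r² = (-0.974)² = 0.9487

0.9487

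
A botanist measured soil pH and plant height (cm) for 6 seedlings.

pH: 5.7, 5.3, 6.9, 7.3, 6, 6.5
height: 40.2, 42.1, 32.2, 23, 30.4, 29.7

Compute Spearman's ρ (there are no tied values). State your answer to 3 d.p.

Rank pH: 2, 1, 5, 6, 3, 4
Rank height: 5, 6, 4, 1, 3, 2
d = rank(pH) − rank(height): -3, -5, 1, 5, 0, 2; Σd² = 64
ρ = 1 − 6Σd² / [n(n²−1)] = 1 − 6×64 / (6×35) = 1 − 384/210 ≈ -0.829

-0.829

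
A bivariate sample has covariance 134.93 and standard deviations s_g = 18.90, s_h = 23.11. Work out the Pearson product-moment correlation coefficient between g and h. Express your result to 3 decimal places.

r = Cov(g,h) / (s_g · s_h) = 134.93 / (18.90 × 23.11)
  = 134.93 / 436.7790 ≈ 0.309

0.309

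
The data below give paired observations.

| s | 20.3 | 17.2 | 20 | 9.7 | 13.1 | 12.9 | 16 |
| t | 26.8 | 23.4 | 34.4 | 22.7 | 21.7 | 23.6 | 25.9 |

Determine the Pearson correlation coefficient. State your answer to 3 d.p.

0.721

n = 7, Σs = 109.2, Σt = 178.5, Σs² = 1796.04, Σt² = 4663.11, Σst = 2857.82
nΣst − ΣsΣt = 20004.74 − 19492.2 = 512.54
nΣs² − (Σs)² = 12572.28 − 11924.64 = 647.64; nΣt² − (Σt)² = 32641.77 − 31862.25 = 779.52
r = 512.54 / √(647.64 × 779.52) = 512.54 / 710.5268 ≈ 0.721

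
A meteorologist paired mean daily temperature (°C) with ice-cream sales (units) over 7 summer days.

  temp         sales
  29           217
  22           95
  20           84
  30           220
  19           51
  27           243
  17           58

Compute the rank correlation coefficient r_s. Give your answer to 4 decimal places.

0.8571

Rank temp: 6, 4, 3, 7, 2, 5, 1
Rank sales: 5, 4, 3, 6, 1, 7, 2
d = rank(temp) − rank(sales): 1, 0, 0, 1, 1, -2, -1; Σd² = 8
ρ = 1 − 6Σd² / [n(n²−1)] = 1 − 6×8 / (7×48) = 1 − 48/336 ≈ 0.8571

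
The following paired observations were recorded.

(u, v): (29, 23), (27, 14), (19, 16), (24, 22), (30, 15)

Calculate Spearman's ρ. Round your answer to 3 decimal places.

-0.100

Rank u: 4, 3, 1, 2, 5
Rank v: 5, 1, 3, 4, 2
d = rank(u) − rank(v): -1, 2, -2, -2, 3; Σd² = 22
ρ = 1 − 6Σd² / [n(n²−1)] = 1 − 6×22 / (5×24) = 1 − 132/120 ≈ -0.100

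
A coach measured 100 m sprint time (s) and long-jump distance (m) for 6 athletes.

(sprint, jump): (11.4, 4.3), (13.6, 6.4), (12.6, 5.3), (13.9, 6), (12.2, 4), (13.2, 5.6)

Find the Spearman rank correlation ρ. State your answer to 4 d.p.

0.8857

Rank sprint: 1, 5, 3, 6, 2, 4
Rank jump: 2, 6, 3, 5, 1, 4
d = rank(sprint) − rank(jump): -1, -1, 0, 1, 1, 0; Σd² = 4
ρ = 1 − 6Σd² / [n(n²−1)] = 1 − 6×4 / (6×35) = 1 − 24/210 ≈ 0.8857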